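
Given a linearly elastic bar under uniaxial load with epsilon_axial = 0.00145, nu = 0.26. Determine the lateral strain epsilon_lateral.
Model: a linearly elastic bar under uniaxial load, so epsilon_lateral = -nu·epsilon_axial.
Substitute:
  epsilon_lateral = -(0.26 × 0.00145)
  epsilon_lateral = -0.000377
Final answer: epsilon_lateral = -0.000377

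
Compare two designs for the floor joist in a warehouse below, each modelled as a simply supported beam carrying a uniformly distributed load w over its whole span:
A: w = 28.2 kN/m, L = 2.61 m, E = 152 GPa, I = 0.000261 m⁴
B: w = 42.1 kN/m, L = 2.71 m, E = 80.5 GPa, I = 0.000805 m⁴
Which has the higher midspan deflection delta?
Model: a simply supported beam carrying a uniformly distributed load w over its whole span, so delta = (5·w·L^4) / (384·E·I) (SI units).
  A: delta = (5 × 28200 × 2.61^4) / (384 × (1.52 × 10¹¹) × 0.000261) = 0.0004295 m = 0.4295 mm
  B: delta = (5 × 42100 × 2.71^4) / (384 × (8.05 × 10¹⁰) × 0.000805) = 0.0004563 m = 0.4563 mm
0.4563 mm > 0.4295 mm, so B is larger.
Final answer: B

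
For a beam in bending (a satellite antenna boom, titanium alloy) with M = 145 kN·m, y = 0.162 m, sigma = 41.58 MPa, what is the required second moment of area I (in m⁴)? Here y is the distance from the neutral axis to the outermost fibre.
Model: a beam in bending, so sigma = (M·y) / I.
Solve for I: I = (M·y) / sigma.
Convert to SI units:
  M = 145 kN·m = 145000 N·m
  sigma = 41.58 MPa = 4.158 × 10⁷ Pa
Substitute:
  I = (145000 × 0.162) / (4.158 × 10⁷)
  I = 0.0005649 m⁴
Final answer: I = 0.0005649 m⁴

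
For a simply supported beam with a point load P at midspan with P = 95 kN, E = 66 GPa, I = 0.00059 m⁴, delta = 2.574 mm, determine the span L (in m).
Model: a simply supported beam with a point load P at midspan, so delta = (P·L^3) / (48·E·I).
Solve for L: L = ((48·delta·E·I) / P)^(1/3).
Convert to SI units:
  P = 95 kN = 95000 N
  E = 66 GPa = 6.6 × 10¹⁰ Pa
  delta = 2.574 mm = 0.002574 m
Substitute:
  L = ((48 × 0.002574 × (6.6 × 10¹⁰) × 0.00059) / 95000)^(1/3)
  L = 3.7 m
Final answer: L = 3.7 m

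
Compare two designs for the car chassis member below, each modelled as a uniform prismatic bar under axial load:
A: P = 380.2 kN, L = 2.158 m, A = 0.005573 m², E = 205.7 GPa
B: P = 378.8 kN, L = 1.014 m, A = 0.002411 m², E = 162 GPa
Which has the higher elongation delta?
Model: a uniform prismatic bar under axial load, so delta = (P·L) / (A·E) (SI units).
  A: delta = (380200 × 2.158) / (0.005573 × (2.057 × 10¹¹)) = 0.0007157 m = 0.7157 mm
  B: delta = (378800 × 1.014) / (0.002411 × (1.62 × 10¹¹)) = 0.0009834 m = 0.9834 mm
0.9834 mm > 0.7157 mm, so B is larger.
Final answer: B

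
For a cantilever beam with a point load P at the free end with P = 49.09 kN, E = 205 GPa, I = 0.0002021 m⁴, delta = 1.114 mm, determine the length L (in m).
Model: a cantilever beam with a point load P at the free end, so delta = (P·L^3) / (3·E·I).
Solve for L: L = ((3·delta·E·I) / P)^(1/3).
Convert to SI units:
  P = 49.09 kN = 49090 N
  E = 205 GPa = 2.05 × 10¹¹ Pa
  delta = 1.114 mm = 0.001114 m
Substitute:
  L = ((3 × 0.001114 × (2.05 × 10¹¹) × 0.0002021) / 49090)^(1/3)
  L = 1.413 m
Final answer: L = 1.413 m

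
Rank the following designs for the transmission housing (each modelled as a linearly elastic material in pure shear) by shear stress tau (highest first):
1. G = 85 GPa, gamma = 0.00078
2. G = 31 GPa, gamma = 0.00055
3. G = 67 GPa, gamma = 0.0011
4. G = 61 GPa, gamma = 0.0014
Model: a linearly elastic material in pure shear, so tau = G·gamma (SI units).
  Case 1: tau = (8.5 × 10¹⁰) × 0.00078 = 6.63 × 10⁷ Pa = 66.3 MPa
  Case 2: tau = (3.1 × 10¹⁰) × 0.00055 = 1.705 × 10⁷ Pa = 17.05 MPa
  Case 3: tau = (6.7 × 10¹⁰) × 0.0011 = 7.37 × 10⁷ Pa = 73.7 MPa
  Case 4: tau = (6.1 × 10¹⁰) × 0.0014 = 8.54 × 10⁷ Pa = 85.4 MPa
Ordering: 85.4 MPa (case 4) > 73.7 MPa (case 3) > 66.3 MPa (case 1) > 17.05 MPa (case 2)
Final answer: 4, 3, 1, 2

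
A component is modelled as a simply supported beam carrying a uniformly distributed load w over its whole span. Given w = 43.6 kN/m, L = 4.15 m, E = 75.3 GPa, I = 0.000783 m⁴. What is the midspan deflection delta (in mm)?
Model: a simply supported beam carrying a uniformly distributed load w over its whole span, so delta = (5·w·L^4) / (384·E·I).
Convert to SI units:
  w = 43.6 kN/m = 43600 N/m
  E = 75.3 GPa = 7.53 × 10¹⁰ Pa
Substitute:
  delta = (5 × 43600 × 4.15^4) / (384 × (7.53 × 10¹⁰) × 0.000783)
  delta = 0.002856 m
Convert: delta = 0.002856 m = 2.856 mm
Final answer: delta = 2.856 mm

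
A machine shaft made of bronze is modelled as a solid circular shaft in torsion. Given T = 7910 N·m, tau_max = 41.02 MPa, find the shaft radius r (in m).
Model: a solid circular shaft in torsion, so tau_max = (2·T) / (π·r^3).
Solve for r: r = ((2·T) / (π·tau_max))^(1/3).
Convert to SI units:
  tau_max = 41.02 MPa = 4.102 × 10⁷ Pa
Substitute:
  r = ((2 × 7910) / (π × (4.102 × 10⁷)))^(1/3)
  r = 0.0497 m
Final answer: r = 0.0497 m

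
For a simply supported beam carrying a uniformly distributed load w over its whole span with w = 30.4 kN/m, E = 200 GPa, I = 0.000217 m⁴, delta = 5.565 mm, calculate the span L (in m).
Model: a simply supported beam carrying a uniformly distributed load w over its whole span, so delta = (5·w·L^4) / (384·E·I).
Solve for L: L = ((384·delta·E·I) / (5·w))^(1/4).
Convert to SI units:
  w = 30.4 kN/m = 30400 N/m
  E = 200 GPa = 2 × 10¹¹ Pa
  delta = 5.565 mm = 0.005565 m
Substitute:
  L = ((384 × 0.005565 × (2 × 10¹¹) × 0.000217) / (5 × 30400))^(1/4)
  L = 4.97 m
Final answer: L = 4.97 m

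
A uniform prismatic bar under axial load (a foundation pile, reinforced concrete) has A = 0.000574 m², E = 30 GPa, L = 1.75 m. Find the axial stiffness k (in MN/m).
Model: a uniform prismatic bar under axial load, so k = (A·E) / L.
Convert to SI units:
  E = 30 GPa = 3 × 10¹⁰ Pa
Substitute:
  k = (0.000574 × (3 × 10¹⁰)) / 1.75
  k = 9.84 × 10⁶ N/m
Convert: k = 9.84 × 10⁶ N/m = 9.84 MN/m
Final answer: k = 9.84 MN/m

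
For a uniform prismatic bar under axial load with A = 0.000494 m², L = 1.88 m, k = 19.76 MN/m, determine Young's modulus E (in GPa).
Model: a uniform prismatic bar under axial load, so k = (A·E) / L.
Solve for E: E = (k·L) / A.
Convert to SI units:
  k = 19.76 MN/m = 1.976 × 10⁷ N/m
Substitute:
  E = ((1.976 × 10⁷) × 1.88) / 0.000494
  E = 7.52 × 10¹⁰ Pa
Convert: E = 7.52 × 10¹⁰ Pa = 75.2 GPa
Final answer: E = 75.2 GPa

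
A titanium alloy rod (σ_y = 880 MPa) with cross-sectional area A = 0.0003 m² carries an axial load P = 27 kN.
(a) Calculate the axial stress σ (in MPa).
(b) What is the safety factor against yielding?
(a) Axial stress σ = P/A. Convert P = 27 kN = 27000 N.
  σ = 27000 / 0.0003 = 9 × 10⁷ Pa = 90 MPa
(b) Safety factor SF = σ_y/σ = 880 / 90 = 9.778
Final answer: (a) σ = 90 MPa, (b) SF = 9.778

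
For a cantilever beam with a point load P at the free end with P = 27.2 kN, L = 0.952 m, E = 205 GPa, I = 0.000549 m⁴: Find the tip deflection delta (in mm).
Model: a cantilever beam with a point load P at the free end, so delta = (P·L^3) / (3·E·I).
Convert to SI units:
  P = 27.2 kN = 27200 N
  E = 205 GPa = 2.05 × 10¹¹ Pa
Substitute:
  delta = (27200 × 0.952^3) / (3 × (2.05 × 10¹¹) × 0.000549)
  delta = 6.951 × 10⁻⁵ m
Convert: delta = 6.951 × 10⁻⁵ m = 0.06951 mm
Final answer: delta = 0.06951 mm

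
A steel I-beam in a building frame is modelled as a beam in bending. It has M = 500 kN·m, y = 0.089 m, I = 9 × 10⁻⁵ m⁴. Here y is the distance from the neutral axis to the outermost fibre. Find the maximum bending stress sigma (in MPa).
Model: a beam in bending, so sigma = (M·y) / I.
Convert to SI units:
  M = 500 kN·m = 500000 N·m
Substitute:
  sigma = (500000 × 0.089) / (9 × 10⁻⁵)
  sigma = 4.944 × 10⁸ Pa
Convert: sigma = 4.944 × 10⁸ Pa = 494.4 MPa
Final answer: sigma = 494.4 MPa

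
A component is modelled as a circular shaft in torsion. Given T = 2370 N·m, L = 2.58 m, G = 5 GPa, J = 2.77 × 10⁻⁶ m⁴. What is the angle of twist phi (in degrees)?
Model: a circular shaft in torsion, so phi = (T·L) / (G·J).
Convert to SI units:
  G = 5 GPa = 5 × 10⁹ Pa
Substitute:
  phi = (2370 × 2.58) / ((5 × 10⁹) × (2.77 × 10⁻⁶))
  phi = 0.4415 rad
Convert to degrees: phi = 0.4415 × 180/π = 25.3°
Final answer: phi = 25.3°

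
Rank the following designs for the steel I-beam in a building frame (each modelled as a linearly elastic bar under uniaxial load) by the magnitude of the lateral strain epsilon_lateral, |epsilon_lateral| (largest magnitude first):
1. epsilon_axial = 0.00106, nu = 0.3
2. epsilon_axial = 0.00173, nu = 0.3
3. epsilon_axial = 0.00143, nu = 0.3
Model: a linearly elastic bar under uniaxial load, so epsilon_lateral = -nu·epsilon_axial (SI units).
  Case 1: epsilon_lateral = -(0.3 × 0.00106) = -0.000318
  Case 2: epsilon_lateral = -(0.3 × 0.00173) = -0.000519
  Case 3: epsilon_lateral = -(0.3 × 0.00143) = -0.000429
Ordering by |epsilon_lateral|: 0.000519 (case 2) > 0.000429 (case 3) > 0.000318 (case 1)
Final answer: 2, 3, 1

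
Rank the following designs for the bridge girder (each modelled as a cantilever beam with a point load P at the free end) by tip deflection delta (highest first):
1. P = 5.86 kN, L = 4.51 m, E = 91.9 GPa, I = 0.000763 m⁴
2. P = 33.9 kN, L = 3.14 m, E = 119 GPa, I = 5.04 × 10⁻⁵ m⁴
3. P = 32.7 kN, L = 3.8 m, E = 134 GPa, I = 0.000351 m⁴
Model: a cantilever beam with a point load P at the free end, so delta = (P·L^3) / (3·E·I) (SI units).
  Case 1: delta = (5860 × 4.51^3) / (3 × (9.19 × 10¹⁰) × 0.000763) = 0.002555 m = 2.555 mm
  Case 2: delta = (33900 × 3.14^3) / (3 × (1.19 × 10¹¹) × (5.04 × 10⁻⁵)) = 0.05833 m = 58.33 mm
  Case 3: delta = (32700 × 3.8^3) / (3 × (1.34 × 10¹¹) × 0.000351) = 0.01272 m = 12.72 mm
Ordering: 58.33 mm (case 2) > 12.72 mm (case 3) > 2.555 mm (case 1)
Final answer: 2, 3, 1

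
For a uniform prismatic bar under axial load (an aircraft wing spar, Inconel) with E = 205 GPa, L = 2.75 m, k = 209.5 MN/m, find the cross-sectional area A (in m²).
Model: a uniform prismatic bar under axial load, so k = (A·E) / L.
Solve for A: A = (k·L) / E.
Convert to SI units:
  E = 205 GPa = 2.05 × 10¹¹ Pa
  k = 209.5 MN/m = 2.095 × 10⁸ N/m
Substitute:
  A = ((2.095 × 10⁸) × 2.75) / (2.05 × 10¹¹)
  A = 0.00281 m²
Final answer: A = 0.00281 m²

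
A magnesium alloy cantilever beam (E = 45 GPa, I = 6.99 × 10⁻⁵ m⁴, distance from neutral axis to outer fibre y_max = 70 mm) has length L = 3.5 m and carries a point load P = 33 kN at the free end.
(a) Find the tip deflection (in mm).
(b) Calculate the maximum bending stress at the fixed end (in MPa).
(a) Tip deflection of a cantilever with an end point load: δ = P·L^3 / (3·E·I). Convert P = 33 kN = 33000 N, E = 45 GPa = 4.5 × 10¹⁰ Pa.
  δ = (33000 × 3.5^3) / (3 × (4.5 × 10¹⁰) × (6.99 × 10⁻⁵)) = 0.1499 m = 149.9 mm
(b) Maximum bending moment at the fixed end: M = P·L = 33000 × 3.5 = 115500 N·m. Convert y_max = 70 mm = 0.07 m.
  σ = M·y_max / I = (115500 × 0.07) / (6.99 × 10⁻⁵) = 1.157 × 10⁸ Pa = 115.7 MPa
Final answer: (a) δ = 149.9 mm, (b) σ = 115.7 MPa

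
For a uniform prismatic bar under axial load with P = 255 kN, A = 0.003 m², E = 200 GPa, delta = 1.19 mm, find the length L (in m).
Model: a uniform prismatic bar under axial load, so delta = (P·L) / (A·E).
Solve for L: L = (delta·A·E) / P.
Convert to SI units:
  P = 255 kN = 255000 N
  E = 200 GPa = 2 × 10¹¹ Pa
  delta = 1.19 mm = 0.00119 m
Substitute:
  L = (0.00119 × 0.003 × (2 × 10¹¹)) / 255000
  L = 2.8 m
Final answer: L = 2.8 m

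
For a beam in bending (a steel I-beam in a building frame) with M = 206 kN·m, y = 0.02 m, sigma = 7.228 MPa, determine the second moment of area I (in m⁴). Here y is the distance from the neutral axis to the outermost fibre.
Model: a beam in bending, so sigma = (M·y) / I.
Solve for I: I = (M·y) / sigma.
Convert to SI units:
  M = 206 kN·m = 206000 N·m
  sigma = 7.228 MPa = 7.228 × 10⁶ Pa
Substitute:
  I = (206000 × 0.02) / (7.228 × 10⁶)
  I = 0.00057 m⁴
Final answer: I = 0.00057 m⁴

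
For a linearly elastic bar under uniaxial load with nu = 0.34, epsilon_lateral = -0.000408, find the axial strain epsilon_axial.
Model: a linearly elastic bar under uniaxial load, so epsilon_lateral = -nu·epsilon_axial.
Solve for epsilon_axial: epsilon_axial = -epsilon_lateral / nu.
Substitute:
  epsilon_axial = -(-0.000408) / 0.34
  epsilon_axial = 0.0012
Final answer: epsilon_axial = 0.0012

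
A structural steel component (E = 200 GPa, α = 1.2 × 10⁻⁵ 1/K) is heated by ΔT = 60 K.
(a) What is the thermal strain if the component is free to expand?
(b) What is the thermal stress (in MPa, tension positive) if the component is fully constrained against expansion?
(a) Free thermal strain ε_th = α·ΔT = (1.2 × 10⁻⁵) × 60 = 0.00072
(b) Fully constrained, the expansion is suppressed, so σ = -E·α·ΔT. Convert E = 200 GPa = 2 × 10¹¹ Pa.
  σ = -(2 × 10¹¹) × (1.2 × 10⁻⁵) × 60 = -1.44 × 10⁸ Pa = -144 MPa (compressive)
Final answer: (a) ε_th = 0.00072, (b) σ = -144 MPa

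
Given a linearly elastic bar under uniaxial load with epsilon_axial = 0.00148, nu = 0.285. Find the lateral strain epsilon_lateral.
Model: a linearly elastic bar under uniaxial load, so epsilon_lateral = -nu·epsilon_axial.
Substitute:
  epsilon_lateral = -(0.285 × 0.00148)
  epsilon_lateral = -0.0004218
Final answer: epsilon_lateral = -0.0004218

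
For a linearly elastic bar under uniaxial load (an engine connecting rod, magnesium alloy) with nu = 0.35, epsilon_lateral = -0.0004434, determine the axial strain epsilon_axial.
Model: a linearly elastic bar under uniaxial load, so epsilon_lateral = -nu·epsilon_axial.
Solve for epsilon_axial: epsilon_axial = -epsilon_lateral / nu.
Substitute:
  epsilon_axial = -(-0.0004434) / 0.35
  epsilon_axial = 0.001267
Final answer: epsilon_axial = 0.001267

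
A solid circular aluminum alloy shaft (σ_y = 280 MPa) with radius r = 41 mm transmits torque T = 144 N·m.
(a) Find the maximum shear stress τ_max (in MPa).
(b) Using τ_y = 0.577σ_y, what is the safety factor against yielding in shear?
(a) For a solid circular shaft, τ_max = T·r/J with J = π·r^4/2, i.e. τ_max = 2·T / (π·r^3). Convert r = 41 mm = 0.041 m.
  τ_max = (2 × 144) / (π × 0.041^3) = 1.33 × 10⁶ Pa = 1.33 MPa
(b) τ_y = 0.577 × 280 = 161.56 MPa
  SF = τ_y/τ_max = 161.56 / 1.33 = 121.5
Final answer: (a) τ_max = 1.33 MPa, (b) SF = 121.5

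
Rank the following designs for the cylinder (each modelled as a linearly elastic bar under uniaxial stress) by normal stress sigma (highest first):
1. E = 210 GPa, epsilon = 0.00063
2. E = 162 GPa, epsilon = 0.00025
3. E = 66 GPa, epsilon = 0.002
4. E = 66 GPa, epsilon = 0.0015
Model: a linearly elastic bar under uniaxial stress, so sigma = E·epsilon (SI units).
  Case 1: sigma = (2.1 × 10¹¹) × 0.00063 = 1.323 × 10⁸ Pa = 132.3 MPa
  Case 2: sigma = (1.62 × 10¹¹) × 0.00025 = 4.05 × 10⁷ Pa = 40.5 MPa
  Case 3: sigma = (6.6 × 10¹⁰) × 0.002 = 1.32 × 10⁸ Pa = 132 MPa
  Case 4: sigma = (6.6 × 10¹⁰) × 0.0015 = 9.9 × 10⁷ Pa = 99 MPa
Ordering: 132.3 MPa (case 1) > 132 MPa (case 3) > 99 MPa (case 4) > 40.5 MPa (case 2)
Final answer: 1, 3, 4, 2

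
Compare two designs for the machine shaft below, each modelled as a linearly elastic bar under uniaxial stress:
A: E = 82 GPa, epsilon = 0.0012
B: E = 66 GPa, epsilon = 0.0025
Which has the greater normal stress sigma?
Model: a linearly elastic bar under uniaxial stress, so sigma = E·epsilon (SI units).
  A: sigma = (8.2 × 10¹⁰) × 0.0012 = 9.84 × 10⁷ Pa = 98.4 MPa
  B: sigma = (6.6 × 10¹⁰) × 0.0025 = 1.65 × 10⁸ Pa = 165 MPa
165 MPa > 98.4 MPa, so B is larger.
Final answer: B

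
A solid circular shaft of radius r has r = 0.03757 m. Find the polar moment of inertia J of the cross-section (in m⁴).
Model: a solid circular shaft of radius r, so J = (π·r^4) / 2.
Substitute:
  J = (π × 0.03757^4) / 2
  J = 3.13 × 10⁻⁶ m⁴
Final answer: J = 3.13 × 10⁻⁶ m⁴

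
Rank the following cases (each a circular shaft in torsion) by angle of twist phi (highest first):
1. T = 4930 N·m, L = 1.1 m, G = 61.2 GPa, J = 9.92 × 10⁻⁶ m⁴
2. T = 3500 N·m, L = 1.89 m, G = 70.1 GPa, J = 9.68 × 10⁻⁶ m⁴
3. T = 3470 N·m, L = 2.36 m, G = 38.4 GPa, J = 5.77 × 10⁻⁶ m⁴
Model: a circular shaft in torsion, so phi = (T·L) / (G·J) (SI units).
  Case 1: phi = (4930 × 1.1) / ((6.12 × 10¹⁰) × (9.92 × 10⁻⁶)) = 0.008933 rad = 0.5118°
  Case 2: phi = (3500 × 1.89) / ((7.01 × 10¹⁰) × (9.68 × 10⁻⁶)) = 0.009748 rad = 0.5585°
  Case 3: phi = (3470 × 2.36) / ((3.84 × 10¹⁰) × (5.77 × 10⁻⁶)) = 0.03696 rad = 2.118°
Ordering: 2.118° (case 3) > 0.5585° (case 2) > 0.5118° (case 1)
Final answer: 3, 2, 1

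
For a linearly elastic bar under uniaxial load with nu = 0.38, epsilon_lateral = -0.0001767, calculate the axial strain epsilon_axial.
Model: a linearly elastic bar under uniaxial load, so epsilon_lateral = -nu·epsilon_axial.
Solve for epsilon_axial: epsilon_axial = -epsilon_lateral / nu.
Substitute:
  epsilon_axial = -(-0.0001767) / 0.38
  epsilon_axial = 0.000465
Final answer: epsilon_axial = 0.000465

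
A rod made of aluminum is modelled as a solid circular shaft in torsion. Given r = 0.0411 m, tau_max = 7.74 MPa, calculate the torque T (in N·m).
Model: a solid circular shaft in torsion, so tau_max = (2·T) / (π·r^3).
Solve for T: T = (π·tau_max·r^3) / 2.
Convert to SI units:
  tau_max = 7.74 MPa = 7.74 × 10⁶ Pa
Substitute:
  T = (π × (7.74 × 10⁶) × 0.0411^3) / 2
  T = 844.1 N·m
Final answer: T = 844.1 N·m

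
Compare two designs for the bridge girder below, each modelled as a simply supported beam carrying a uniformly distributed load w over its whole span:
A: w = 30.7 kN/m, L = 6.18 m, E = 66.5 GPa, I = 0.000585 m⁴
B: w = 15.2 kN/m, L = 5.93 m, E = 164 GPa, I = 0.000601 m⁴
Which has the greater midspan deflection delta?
Model: a simply supported beam carrying a uniformly distributed load w over its whole span, so delta = (5·w·L^4) / (384·E·I) (SI units).
  A: delta = (5 × 30700 × 6.18^4) / (384 × (6.65 × 10¹⁰) × 0.000585) = 0.01499 m = 14.99 mm
  B: delta = (5 × 15200 × 5.93^4) / (384 × (1.64 × 10¹¹) × 0.000601) = 0.002483 m = 2.483 mm
14.99 mm > 2.483 mm, so A is larger.
Final answer: A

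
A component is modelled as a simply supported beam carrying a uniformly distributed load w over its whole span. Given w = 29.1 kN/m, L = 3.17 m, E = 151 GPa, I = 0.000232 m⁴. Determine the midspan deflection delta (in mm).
Model: a simply supported beam carrying a uniformly distributed load w over its whole span, so delta = (5·w·L^4) / (384·E·I).
Convert to SI units:
  w = 29.1 kN/m = 29100 N/m
  E = 151 GPa = 1.51 × 10¹¹ Pa
Substitute:
  delta = (5 × 29100 × 3.17^4) / (384 × (1.51 × 10¹¹) × 0.000232)
  delta = 0.001092 m
Convert: delta = 0.001092 m = 1.092 mm
Final answer: delta = 1.092 mm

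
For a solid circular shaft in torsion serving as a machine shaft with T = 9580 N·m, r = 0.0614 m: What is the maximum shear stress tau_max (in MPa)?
Model: a solid circular shaft in torsion, so tau_max = (2·T) / (π·r^3).
Substitute:
  tau_max = (2 × 9580) / (π × 0.0614^3)
  tau_max = 2.635 × 10⁷ Pa
Convert: tau_max = 2.635 × 10⁷ Pa = 26.35 MPa
Final answer: tau_max = 26.35 MPa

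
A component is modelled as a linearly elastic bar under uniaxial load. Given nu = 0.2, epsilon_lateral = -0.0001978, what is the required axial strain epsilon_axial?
Model: a linearly elastic bar under uniaxial load, so epsilon_lateral = -nu·epsilon_axial.
Solve for epsilon_axial: epsilon_axial = -epsilon_lateral / nu.
Substitute:
  epsilon_axial = -(-0.0001978) / 0.2
  epsilon_axial = 0.000989
Final answer: epsilon_axial = 0.000989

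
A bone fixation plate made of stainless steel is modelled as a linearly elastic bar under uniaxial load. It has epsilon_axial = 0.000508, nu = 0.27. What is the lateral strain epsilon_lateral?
Model: a linearly elastic bar under uniaxial load, so epsilon_lateral = -nu·epsilon_axial.
Substitute:
  epsilon_lateral = -(0.27 × 0.000508)
  epsilon_lateral = -0.0001372
Final answer: epsilon_lateral = -0.0001372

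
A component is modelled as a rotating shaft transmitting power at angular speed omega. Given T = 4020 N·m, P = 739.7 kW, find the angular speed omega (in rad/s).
Model: a rotating shaft transmitting power at angular speed omega, so P = T·omega.
Solve for omega: omega = P / T.
Convert to SI units:
  P = 739.7 kW = 739700 W
Substitute:
  omega = 739700 / 4020
  omega = 184 rad/s
Final answer: omega = 184 rad/s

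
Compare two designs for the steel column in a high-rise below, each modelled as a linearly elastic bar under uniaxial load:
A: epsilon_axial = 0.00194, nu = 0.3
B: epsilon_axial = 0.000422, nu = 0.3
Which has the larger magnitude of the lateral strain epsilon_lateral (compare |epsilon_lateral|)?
Model: a linearly elastic bar under uniaxial load, so epsilon_lateral = -nu·epsilon_axial (SI units).
  A: epsilon_lateral = -(0.3 × 0.00194) = -0.000582
  B: epsilon_lateral = -(0.3 × 0.000422) = -0.0001266
|epsilon_lateral|: A = 0.000582, B = 0.0001266, so A is larger in magnitude.
Final answer: A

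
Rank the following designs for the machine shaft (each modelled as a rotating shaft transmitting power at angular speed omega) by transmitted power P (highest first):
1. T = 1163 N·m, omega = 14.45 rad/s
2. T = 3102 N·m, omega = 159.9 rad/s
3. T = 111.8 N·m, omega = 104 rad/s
Model: a rotating shaft transmitting power at angular speed omega, so P = T·omega (SI units).
  Case 1: P = 1163 × 14.45 = 16810 W = 16.81 kW
  Case 2: P = 3102 × 159.9 = 496000 W = 496 kW
  Case 3: P = 111.8 × 104 = 11630 W = 11.63 kW
Ordering: 496 kW (case 2) > 16.81 kW (case 1) > 11.63 kW (case 3)
Final answer: 2, 1, 3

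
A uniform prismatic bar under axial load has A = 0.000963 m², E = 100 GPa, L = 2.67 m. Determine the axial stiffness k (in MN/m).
Model: a uniform prismatic bar under axial load, so k = (A·E) / L.
Convert to SI units:
  E = 100 GPa = 1 × 10¹¹ Pa
Substitute:
  k = (0.000963 × (1 × 10¹¹)) / 2.67
  k = 3.607 × 10⁷ N/m
Convert: k = 3.607 × 10⁷ N/m = 36.07 MN/m
Final answer: k = 36.07 MN/m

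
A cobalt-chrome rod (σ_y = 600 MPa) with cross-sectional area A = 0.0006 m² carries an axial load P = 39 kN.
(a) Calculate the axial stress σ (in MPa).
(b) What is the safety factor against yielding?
(a) Axial stress σ = P/A. Convert P = 39 kN = 39000 N.
  σ = 39000 / 0.0006 = 6.5 × 10⁷ Pa = 65 MPa
(b) Safety factor SF = σ_y/σ = 600 / 65 = 9.231
Final answer: (a) σ = 65 MPa, (b) SF = 9.231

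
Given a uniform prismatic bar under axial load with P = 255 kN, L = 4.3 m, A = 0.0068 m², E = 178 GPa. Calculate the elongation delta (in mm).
Model: a uniform prismatic bar under axial load, so delta = (P·L) / (A·E).
Convert to SI units:
  P = 255 kN = 255000 N
  E = 178 GPa = 1.78 × 10¹¹ Pa
Substitute:
  delta = (255000 × 4.3) / (0.0068 × (1.78 × 10¹¹))
  delta = 0.0009059 m
Convert: delta = 0.0009059 m = 0.9059 mm
Final answer: delta = 0.9059 mm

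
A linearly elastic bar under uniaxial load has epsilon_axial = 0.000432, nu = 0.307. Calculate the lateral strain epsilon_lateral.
Model: a linearly elastic bar under uniaxial load, so epsilon_lateral = -nu·epsilon_axial.
Substitute:
  epsilon_lateral = -(0.307 × 0.000432)
  epsilon_lateral = -0.0001326
Final answer: epsilon_lateral = -0.0001326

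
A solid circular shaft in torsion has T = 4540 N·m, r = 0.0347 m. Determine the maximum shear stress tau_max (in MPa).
Model: a solid circular shaft in torsion, so tau_max = (2·T) / (π·r^3).
Substitute:
  tau_max = (2 × 4540) / (π × 0.0347^3)
  tau_max = 6.917 × 10⁷ Pa
Convert: tau_max = 6.917 × 10⁷ Pa = 69.17 MPa
Final answer: tau_max = 69.17 MPa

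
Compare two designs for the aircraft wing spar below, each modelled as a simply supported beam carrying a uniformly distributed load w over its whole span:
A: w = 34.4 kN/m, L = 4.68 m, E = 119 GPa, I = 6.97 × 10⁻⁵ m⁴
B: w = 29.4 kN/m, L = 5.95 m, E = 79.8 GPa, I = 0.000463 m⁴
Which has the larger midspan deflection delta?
Model: a simply supported beam carrying a uniformly distributed load w over its whole span, so delta = (5·w·L^4) / (384·E·I) (SI units).
  A: delta = (5 × 34400 × 4.68^4) / (384 × (1.19 × 10¹¹) × (6.97 × 10⁻⁵)) = 0.02591 m = 25.91 mm
  B: delta = (5 × 29400 × 5.95^4) / (384 × (7.98 × 10¹⁰) × 0.000463) = 0.01299 m = 12.99 mm
25.91 mm > 12.99 mm, so A is larger.
Final answer: A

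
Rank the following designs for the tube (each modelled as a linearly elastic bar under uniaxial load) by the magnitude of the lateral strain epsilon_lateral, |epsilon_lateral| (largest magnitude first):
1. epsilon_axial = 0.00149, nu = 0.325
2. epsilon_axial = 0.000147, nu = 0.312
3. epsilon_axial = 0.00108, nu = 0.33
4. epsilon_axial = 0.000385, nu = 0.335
Model: a linearly elastic bar under uniaxial load, so epsilon_lateral = -nu·epsilon_axial (SI units).
  Case 1: epsilon_lateral = -(0.325 × 0.00149) = -0.0004843
  Case 2: epsilon_lateral = -(0.312 × 0.000147) = -4.586 × 10⁻⁵
  Case 3: epsilon_lateral = -(0.33 × 0.00108) = -0.0003564
  Case 4: epsilon_lateral = -(0.335 × 0.000385) = -0.000129
Ordering by |epsilon_lateral|: 0.0004843 (case 1) > 0.0003564 (case 3) > 0.000129 (case 4) > 4.586 × 10⁻⁵ (case 2)
Final answer: 1, 3, 4, 2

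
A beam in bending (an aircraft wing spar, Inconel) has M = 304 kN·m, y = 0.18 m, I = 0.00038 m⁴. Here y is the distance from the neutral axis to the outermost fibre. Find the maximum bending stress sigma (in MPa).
Model: a beam in bending, so sigma = (M·y) / I.
Convert to SI units:
  M = 304 kN·m = 304000 N·m
Substitute:
  sigma = (304000 × 0.18) / 0.00038
  sigma = 1.44 × 10⁸ Pa
Convert: sigma = 1.44 × 10⁸ Pa = 144 MPa
Final answer: sigma = 144 MPa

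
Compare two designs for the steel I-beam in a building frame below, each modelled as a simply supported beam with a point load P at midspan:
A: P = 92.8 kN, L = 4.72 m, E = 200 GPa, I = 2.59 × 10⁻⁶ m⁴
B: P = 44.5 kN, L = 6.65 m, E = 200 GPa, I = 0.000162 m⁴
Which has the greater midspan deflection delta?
Model: a simply supported beam with a point load P at midspan, so delta = (P·L^3) / (48·E·I) (SI units).
  A: delta = (92800 × 4.72^3) / (48 × (2 × 10¹¹) × (2.59 × 10⁻⁶)) = 0.3925 m = 392.5 mm
  B: delta = (44500 × 6.65^3) / (48 × (2 × 10¹¹) × 0.000162) = 0.008415 m = 8.415 mm
392.5 mm > 8.415 mm, so A is larger.
Final answer: A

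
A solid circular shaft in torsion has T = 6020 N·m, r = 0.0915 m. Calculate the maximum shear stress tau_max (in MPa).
Model: a solid circular shaft in torsion, so tau_max = (2·T) / (π·r^3).
Substitute:
  tau_max = (2 × 6020) / (π × 0.0915^3)
  tau_max = 5.003 × 10⁶ Pa
Convert: tau_max = 5.003 × 10⁶ Pa = 5.003 MPa
Final answer: tau_max = 5.003 MPa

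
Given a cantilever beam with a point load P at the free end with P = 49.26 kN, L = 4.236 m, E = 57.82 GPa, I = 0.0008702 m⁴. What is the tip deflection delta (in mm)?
Model: a cantilever beam with a point load P at the free end, so delta = (P·L^3) / (3·E·I).
Convert to SI units:
  P = 49.26 kN = 49260 N
  E = 57.82 GPa = 5.782 × 10¹⁰ Pa
Substitute:
  delta = (49260 × 4.236^3) / (3 × (5.782 × 10¹⁰) × 0.0008702)
  delta = 0.02481 m
Convert: delta = 0.02481 m = 24.81 mm
Final answer: delta = 24.81 mm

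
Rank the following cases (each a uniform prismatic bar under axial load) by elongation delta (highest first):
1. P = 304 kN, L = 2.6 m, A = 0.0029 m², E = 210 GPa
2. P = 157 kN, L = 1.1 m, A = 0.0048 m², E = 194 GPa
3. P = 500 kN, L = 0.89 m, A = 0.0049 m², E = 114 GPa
Model: a uniform prismatic bar under axial load, so delta = (P·L) / (A·E) (SI units).
  Case 1: delta = (304000 × 2.6) / (0.0029 × (2.1 × 10¹¹)) = 0.001298 m = 1.298 mm
  Case 2: delta = (157000 × 1.1) / (0.0048 × (1.94 × 10¹¹)) = 0.0001855 m = 0.1855 mm
  Case 3: delta = (500000 × 0.89) / (0.0049 × (1.14 × 10¹¹)) = 0.0007966 m = 0.7966 mm
Ordering: 1.298 mm (case 1) > 0.7966 mm (case 3) > 0.1855 mm (case 2)
Final answer: 1, 3, 2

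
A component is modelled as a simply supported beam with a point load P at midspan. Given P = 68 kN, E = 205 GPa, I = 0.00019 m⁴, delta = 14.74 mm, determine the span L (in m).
Model: a simply supported beam with a point load P at midspan, so delta = (P·L^3) / (48·E·I).
Solve for L: L = ((48·delta·E·I) / P)^(1/3).
Convert to SI units:
  P = 68 kN = 68000 N
  E = 205 GPa = 2.05 × 10¹¹ Pa
  delta = 14.74 mm = 0.01474 m
Substitute:
  L = ((48 × 0.01474 × (2.05 × 10¹¹) × 0.00019) / 68000)^(1/3)
  L = 7.4 m
Final answer: L = 7.4 m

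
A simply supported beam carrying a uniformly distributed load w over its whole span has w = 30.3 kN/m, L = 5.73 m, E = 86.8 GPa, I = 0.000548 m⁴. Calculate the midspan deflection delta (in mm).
Model: a simply supported beam carrying a uniformly distributed load w over its whole span, so delta = (5·w·L^4) / (384·E·I).
Convert to SI units:
  w = 30.3 kN/m = 30300 N/m
  E = 86.8 GPa = 8.68 × 10¹⁰ Pa
Substitute:
  delta = (5 × 30300 × 5.73^4) / (384 × (8.68 × 10¹⁰) × 0.000548)
  delta = 0.008941 m
Convert: delta = 0.008941 m = 8.941 mm
Final answer: delta = 8.941 mm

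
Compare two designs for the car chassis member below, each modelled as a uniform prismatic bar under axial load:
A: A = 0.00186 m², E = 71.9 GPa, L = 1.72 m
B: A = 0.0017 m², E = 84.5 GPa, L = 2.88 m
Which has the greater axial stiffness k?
Model: a uniform prismatic bar under axial load, so k = (A·E) / L (SI units).
  A: k = (0.00186 × (7.19 × 10¹⁰)) / 1.72 = 7.775 × 10⁷ N/m = 77.75 MN/m
  B: k = (0.0017 × (8.45 × 10¹⁰)) / 2.88 = 4.988 × 10⁷ N/m = 49.88 MN/m
77.75 MN/m > 49.88 MN/m, so A is larger.
Final answer: A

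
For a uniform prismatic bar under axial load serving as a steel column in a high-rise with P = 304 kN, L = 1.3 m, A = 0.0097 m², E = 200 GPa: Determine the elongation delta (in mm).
Model: a uniform prismatic bar under axial load, so delta = (P·L) / (A·E).
Convert to SI units:
  P = 304 kN = 304000 N
  E = 200 GPa = 2 × 10¹¹ Pa
Substitute:
  delta = (304000 × 1.3) / (0.0097 × (2 × 10¹¹))
  delta = 0.0002037 m
Convert: delta = 0.0002037 m = 0.2037 mm
Final answer: delta = 0.2037 mm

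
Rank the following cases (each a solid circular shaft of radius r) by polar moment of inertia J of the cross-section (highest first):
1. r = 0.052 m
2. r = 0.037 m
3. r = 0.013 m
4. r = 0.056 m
Model: a solid circular shaft of radius r, so J = (π·r^4) / 2 (SI units).
  Case 1: J = (π × 0.052^4) / 2 = 1.149 × 10⁻⁵ m⁴
  Case 2: J = (π × 0.037^4) / 2 = 2.944 × 10⁻⁶ m⁴
  Case 3: J = (π × 0.013^4) / 2 = 4.486 × 10⁻⁸ m⁴
  Case 4: J = (π × 0.056^4) / 2 = 1.545 × 10⁻⁵ m⁴
Ordering: 1.545 × 10⁻⁵ m⁴ (case 4) > 1.149 × 10⁻⁵ m⁴ (case 1) > 2.944 × 10⁻⁶ m⁴ (case 2) > 4.486 × 10⁻⁸ m⁴ (case 3)
Final answer: 4, 1, 2, 3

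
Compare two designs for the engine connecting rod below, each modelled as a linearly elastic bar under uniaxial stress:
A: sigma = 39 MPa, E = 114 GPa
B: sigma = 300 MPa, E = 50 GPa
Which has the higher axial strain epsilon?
Model: a linearly elastic bar under uniaxial stress, so epsilon = sigma / E (SI units).
  A: epsilon = (3.9 × 10⁷) / (1.14 × 10¹¹) = 0.0003421
  B: epsilon = (3 × 10⁸) / (5 × 10¹⁰) = 0.006
0.006 > 0.0003421, so B is larger.
Final answer: B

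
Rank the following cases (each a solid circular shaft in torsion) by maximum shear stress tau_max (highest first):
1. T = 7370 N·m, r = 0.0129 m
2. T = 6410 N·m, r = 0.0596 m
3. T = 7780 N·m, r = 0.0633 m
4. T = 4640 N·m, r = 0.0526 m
Model: a solid circular shaft in torsion, so tau_max = (2·T) / (π·r^3) (SI units).
  Case 1: tau_max = (2 × 7370) / (π × 0.0129^3) = 2.186 × 10⁹ Pa = 2186 MPa
  Case 2: tau_max = (2 × 6410) / (π × 0.0596^3) = 1.928 × 10⁷ Pa = 19.28 MPa
  Case 3: tau_max = (2 × 7780) / (π × 0.0633^3) = 1.953 × 10⁷ Pa = 19.53 MPa
  Case 4: tau_max = (2 × 4640) / (π × 0.0526^3) = 2.03 × 10⁷ Pa = 20.3 MPa
Ordering: 2186 MPa (case 1) > 20.3 MPa (case 4) > 19.53 MPa (case 3) > 19.28 MPa (case 2)
Final answer: 1, 4, 3, 2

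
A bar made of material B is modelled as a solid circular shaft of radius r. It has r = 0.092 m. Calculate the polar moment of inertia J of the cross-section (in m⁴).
Model: a solid circular shaft of radius r, so J = (π·r^4) / 2.
Substitute:
  J = (π × 0.092^4) / 2
  J = 0.0001125 m⁴
Final answer: J = 0.0001125 m⁴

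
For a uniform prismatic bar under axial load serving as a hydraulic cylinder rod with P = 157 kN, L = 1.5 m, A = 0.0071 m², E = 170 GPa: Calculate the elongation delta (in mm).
Model: a uniform prismatic bar under axial load, so delta = (P·L) / (A·E).
Convert to SI units:
  P = 157 kN = 157000 N
  E = 170 GPa = 1.7 × 10¹¹ Pa
Substitute:
  delta = (157000 × 1.5) / (0.0071 × (1.7 × 10¹¹))
  delta = 0.0001951 m
Convert: delta = 0.0001951 m = 0.1951 mm
Final answer: delta = 0.1951 mm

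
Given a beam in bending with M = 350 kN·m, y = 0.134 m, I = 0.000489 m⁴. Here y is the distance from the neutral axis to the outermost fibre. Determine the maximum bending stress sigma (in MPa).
Model: a beam in bending, so sigma = (M·y) / I.
Convert to SI units:
  M = 350 kN·m = 350000 N·m
Substitute:
  sigma = (350000 × 0.134) / 0.000489
  sigma = 9.591 × 10⁷ Pa
Convert: sigma = 9.591 × 10⁷ Pa = 95.91 MPa
Final answer: sigma = 95.91 MPa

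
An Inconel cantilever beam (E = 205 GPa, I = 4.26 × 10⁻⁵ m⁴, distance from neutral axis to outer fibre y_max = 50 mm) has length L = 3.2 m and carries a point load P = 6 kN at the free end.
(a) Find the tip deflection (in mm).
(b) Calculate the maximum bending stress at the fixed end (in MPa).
(a) Tip deflection of a cantilever with an end point load: δ = P·L^3 / (3·E·I). Convert P = 6 kN = 6000 N, E = 205 GPa = 2.05 × 10¹¹ Pa.
  δ = (6000 × 3.2^3) / (3 × (2.05 × 10¹¹) × (4.26 × 10⁻⁵)) = 0.007504 m = 7.504 mm
(b) Maximum bending moment at the fixed end: M = P·L = 6000 × 3.2 = 19200 N·m. Convert y_max = 50 mm = 0.05 m.
  σ = M·y_max / I = (19200 × 0.05) / (4.26 × 10⁻⁵) = 2.254 × 10⁷ Pa = 22.54 MPa
Final answer: (a) δ = 7.504 mm, (b) σ = 22.54 MPa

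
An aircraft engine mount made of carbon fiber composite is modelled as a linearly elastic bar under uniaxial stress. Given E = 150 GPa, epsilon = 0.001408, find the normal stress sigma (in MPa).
Model: a linearly elastic bar under uniaxial stress, so epsilon = sigma / E.
Solve for sigma: sigma = epsilon·E.
Convert to SI units:
  E = 150 GPa = 1.5 × 10¹¹ Pa
Substitute:
  sigma = 0.001408 × (1.5 × 10¹¹)
  sigma = 2.112 × 10⁸ Pa
Convert: sigma = 2.112 × 10⁸ Pa = 211.2 MPa
Final answer: sigma = 211.2 MPa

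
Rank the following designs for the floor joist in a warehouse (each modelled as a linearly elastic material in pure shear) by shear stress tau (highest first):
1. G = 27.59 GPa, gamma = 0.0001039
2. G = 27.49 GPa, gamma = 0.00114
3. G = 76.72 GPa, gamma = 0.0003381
Model: a linearly elastic material in pure shear, so tau = G·gamma (SI units).
  Case 1: tau = (2.759 × 10¹⁰) × 0.0001039 = 2.867 × 10⁶ Pa = 2.867 MPa
  Case 2: tau = (2.749 × 10¹⁰) × 0.00114 = 3.134 × 10⁷ Pa = 31.34 MPa
  Case 3: tau = (7.672 × 10¹⁰) × 0.0003381 = 2.594 × 10⁷ Pa = 25.94 MPa
Ordering: 31.34 MPa (case 2) > 25.94 MPa (case 3) > 2.867 MPa (case 1)
Final answer: 2, 3, 1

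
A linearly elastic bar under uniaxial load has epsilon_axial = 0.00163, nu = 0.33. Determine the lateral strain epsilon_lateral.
Model: a linearly elastic bar under uniaxial load, so epsilon_lateral = -nu·epsilon_axial.
Substitute:
  epsilon_lateral = -(0.33 × 0.00163)
  epsilon_lateral = -0.0005379
Final answer: epsilon_lateral = -0.0005379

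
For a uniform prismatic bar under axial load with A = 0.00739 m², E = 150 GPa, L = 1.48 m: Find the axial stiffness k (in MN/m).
Model: a uniform prismatic bar under axial load, so k = (A·E) / L.
Convert to SI units:
  E = 150 GPa = 1.5 × 10¹¹ Pa
Substitute:
  k = (0.00739 × (1.5 × 10¹¹)) / 1.48
  k = 7.49 × 10⁸ N/m
Convert: k = 7.49 × 10⁸ N/m = 749 MN/m
Final answer: k = 749 MN/m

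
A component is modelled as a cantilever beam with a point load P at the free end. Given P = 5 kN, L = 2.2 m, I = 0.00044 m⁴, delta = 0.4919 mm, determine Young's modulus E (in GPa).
Model: a cantilever beam with a point load P at the free end, so delta = (P·L^3) / (3·E·I).
Solve for E: E = (P·L^3) / (3·delta·I).
Convert to SI units:
  P = 5 kN = 5000 N
  delta = 0.4919 mm = 0.0004919 m
Substitute:
  E = (5000 × 2.2^3) / (3 × 0.0004919 × 0.00044)
  E = 8.199 × 10¹⁰ Pa
Convert: E = 8.199 × 10¹⁰ Pa = 81.99 GPa
Final answer: E = 81.99 GPa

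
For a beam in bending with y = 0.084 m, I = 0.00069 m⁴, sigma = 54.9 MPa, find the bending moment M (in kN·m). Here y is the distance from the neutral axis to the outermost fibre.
Model: a beam in bending, so sigma = (M·y) / I.
Solve for M: M = (sigma·I) / y.
Convert to SI units:
  sigma = 54.9 MPa = 5.49 × 10⁷ Pa
Substitute:
  M = ((5.49 × 10⁷) × 0.00069) / 0.084
  M = 451000 N·m
Convert: M = 451000 N·m = 451 kN·m
Final answer: M = 451 kN·m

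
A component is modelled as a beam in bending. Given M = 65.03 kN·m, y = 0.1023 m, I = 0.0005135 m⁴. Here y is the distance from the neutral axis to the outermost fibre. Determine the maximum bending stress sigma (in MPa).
Model: a beam in bending, so sigma = (M·y) / I.
Convert to SI units:
  M = 65.03 kN·m = 65030 N·m
Substitute:
  sigma = (65030 × 0.1023) / 0.0005135
  sigma = 1.296 × 10⁷ Pa
Convert: sigma = 1.296 × 10⁷ Pa = 12.96 MPa
Final answer: sigma = 12.96 MPa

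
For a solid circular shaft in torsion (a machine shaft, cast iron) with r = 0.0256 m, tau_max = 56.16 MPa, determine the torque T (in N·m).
Model: a solid circular shaft in torsion, so tau_max = (2·T) / (π·r^3).
Solve for T: T = (π·tau_max·r^3) / 2.
Convert to SI units:
  tau_max = 56.16 MPa = 5.616 × 10⁷ Pa
Substitute:
  T = (π × (5.616 × 10⁷) × 0.0256^3) / 2
  T = 1480 N·m
Final answer: T = 1480 N·m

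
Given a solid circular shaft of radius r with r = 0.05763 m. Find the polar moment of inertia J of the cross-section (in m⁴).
Model: a solid circular shaft of radius r, so J = (π·r^4) / 2.
Substitute:
  J = (π × 0.05763^4) / 2
  J = 1.733 × 10⁻⁵ m⁴
Final answer: J = 1.733 × 10⁻⁵ m⁴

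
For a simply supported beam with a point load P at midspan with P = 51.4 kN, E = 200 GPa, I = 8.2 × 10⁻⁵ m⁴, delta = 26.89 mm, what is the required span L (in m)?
Model: a simply supported beam with a point load P at midspan, so delta = (P·L^3) / (48·E·I).
Solve for L: L = ((48·delta·E·I) / P)^(1/3).
Convert to SI units:
  P = 51.4 kN = 51400 N
  E = 200 GPa = 2 × 10¹¹ Pa
  delta = 26.89 mm = 0.02689 m
Substitute:
  L = ((48 × 0.02689 × (2 × 10¹¹) × (8.2 × 10⁻⁵)) / 51400)^(1/3)
  L = 7.44 m
Final answer: L = 7.44 m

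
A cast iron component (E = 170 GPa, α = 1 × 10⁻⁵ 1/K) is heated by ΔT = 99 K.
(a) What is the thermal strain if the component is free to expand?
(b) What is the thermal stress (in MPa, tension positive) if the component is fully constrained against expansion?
(a) Free thermal strain ε_th = α·ΔT = (1 × 10⁻⁵) × 99 = 0.00099
(b) Fully constrained, the expansion is suppressed, so σ = -E·α·ΔT. Convert E = 170 GPa = 1.7 × 10¹¹ Pa.
  σ = -(1.7 × 10¹¹) × (1 × 10⁻⁵) × 99 = -1.683 × 10⁸ Pa = -168.3 MPa (compressive)
Final answer: (a) ε_th = 0.00099, (b) σ = -168.3 MPa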